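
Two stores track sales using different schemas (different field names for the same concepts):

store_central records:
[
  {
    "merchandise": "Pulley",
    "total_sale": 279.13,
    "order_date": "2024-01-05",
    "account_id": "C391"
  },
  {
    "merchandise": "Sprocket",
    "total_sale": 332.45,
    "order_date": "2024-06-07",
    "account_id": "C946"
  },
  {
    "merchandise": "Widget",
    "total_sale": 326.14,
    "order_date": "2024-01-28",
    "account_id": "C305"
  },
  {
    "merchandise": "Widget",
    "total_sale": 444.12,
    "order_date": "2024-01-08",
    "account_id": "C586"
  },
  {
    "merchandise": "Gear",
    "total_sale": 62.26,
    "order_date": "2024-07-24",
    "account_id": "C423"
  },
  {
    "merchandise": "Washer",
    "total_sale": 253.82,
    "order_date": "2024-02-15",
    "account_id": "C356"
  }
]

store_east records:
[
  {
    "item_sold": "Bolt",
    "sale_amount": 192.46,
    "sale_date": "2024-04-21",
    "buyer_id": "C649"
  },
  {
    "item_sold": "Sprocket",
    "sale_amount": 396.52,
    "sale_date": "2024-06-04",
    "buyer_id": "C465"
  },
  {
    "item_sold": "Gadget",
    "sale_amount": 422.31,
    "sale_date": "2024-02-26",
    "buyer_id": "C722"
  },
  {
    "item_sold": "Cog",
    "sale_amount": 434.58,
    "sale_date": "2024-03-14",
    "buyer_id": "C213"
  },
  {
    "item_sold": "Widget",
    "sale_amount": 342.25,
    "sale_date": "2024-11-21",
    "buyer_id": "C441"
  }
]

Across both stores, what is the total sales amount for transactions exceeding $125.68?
3423.78

Schema mapping: "total_sale" (store_central) = "sale_amount" (store_east) = sale amount

Sum of sales > $125.68 in store_central: 1635.66
Sum of sales > $125.68 in store_east: 1788.12

Total: 1635.66 + 1788.12 = 3423.78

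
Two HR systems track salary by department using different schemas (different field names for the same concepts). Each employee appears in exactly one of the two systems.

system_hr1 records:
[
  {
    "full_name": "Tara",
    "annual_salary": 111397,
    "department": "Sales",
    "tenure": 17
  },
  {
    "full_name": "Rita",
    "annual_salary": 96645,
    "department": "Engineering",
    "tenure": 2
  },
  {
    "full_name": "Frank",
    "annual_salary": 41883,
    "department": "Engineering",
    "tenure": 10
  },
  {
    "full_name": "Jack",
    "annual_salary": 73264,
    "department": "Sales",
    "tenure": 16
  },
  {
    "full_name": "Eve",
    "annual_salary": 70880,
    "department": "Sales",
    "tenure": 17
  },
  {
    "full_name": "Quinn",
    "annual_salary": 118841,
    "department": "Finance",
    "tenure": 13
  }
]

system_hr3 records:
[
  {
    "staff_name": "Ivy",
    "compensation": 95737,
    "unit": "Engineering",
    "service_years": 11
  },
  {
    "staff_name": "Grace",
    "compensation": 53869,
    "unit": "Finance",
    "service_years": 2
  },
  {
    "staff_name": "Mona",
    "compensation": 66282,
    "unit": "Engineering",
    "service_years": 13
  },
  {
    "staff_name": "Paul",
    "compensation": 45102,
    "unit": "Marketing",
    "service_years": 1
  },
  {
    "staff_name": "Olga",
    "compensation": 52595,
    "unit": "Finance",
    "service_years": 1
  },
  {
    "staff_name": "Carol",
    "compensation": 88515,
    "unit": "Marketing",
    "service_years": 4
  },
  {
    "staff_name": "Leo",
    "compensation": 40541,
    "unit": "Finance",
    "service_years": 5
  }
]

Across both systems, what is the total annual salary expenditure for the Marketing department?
133617

Schema mappings:
- "department" (system_hr1) = "unit" (system_hr3) = department
- "annual_salary" (system_hr1) = "compensation" (system_hr3) = salary

Marketing salaries from system_hr1: 0
Marketing salaries from system_hr3: 133617

Total: 0 + 133617 = 133617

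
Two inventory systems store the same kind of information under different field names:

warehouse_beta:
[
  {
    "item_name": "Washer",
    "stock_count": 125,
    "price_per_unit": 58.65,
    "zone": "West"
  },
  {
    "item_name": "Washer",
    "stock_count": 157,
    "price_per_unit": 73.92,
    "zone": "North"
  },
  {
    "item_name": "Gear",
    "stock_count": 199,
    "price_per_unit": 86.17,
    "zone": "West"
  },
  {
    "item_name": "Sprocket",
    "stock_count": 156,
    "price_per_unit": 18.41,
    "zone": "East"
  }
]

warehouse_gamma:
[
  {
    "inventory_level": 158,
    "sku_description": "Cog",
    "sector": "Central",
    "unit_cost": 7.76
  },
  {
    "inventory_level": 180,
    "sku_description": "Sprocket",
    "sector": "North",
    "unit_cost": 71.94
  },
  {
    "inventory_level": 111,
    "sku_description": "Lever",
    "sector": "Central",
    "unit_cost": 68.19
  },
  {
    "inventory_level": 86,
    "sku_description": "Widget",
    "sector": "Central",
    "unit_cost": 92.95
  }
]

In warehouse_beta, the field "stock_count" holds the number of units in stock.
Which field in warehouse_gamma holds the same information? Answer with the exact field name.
inventory_level

In warehouse_beta, "stock_count" holds the number of units in stock.
The fields in warehouse_gamma are: "inventory_level", "sku_description", "sector", "unit_cost".
"inventory_level" is the match: the name refers to the same concept and its values are whole-number counts (e.g. 158, 180).
The other fields ("sku_description", "sector", "unit_cost") hold different kinds of data.

So "stock_count" in warehouse_beta corresponds to "inventory_level" in warehouse_gamma.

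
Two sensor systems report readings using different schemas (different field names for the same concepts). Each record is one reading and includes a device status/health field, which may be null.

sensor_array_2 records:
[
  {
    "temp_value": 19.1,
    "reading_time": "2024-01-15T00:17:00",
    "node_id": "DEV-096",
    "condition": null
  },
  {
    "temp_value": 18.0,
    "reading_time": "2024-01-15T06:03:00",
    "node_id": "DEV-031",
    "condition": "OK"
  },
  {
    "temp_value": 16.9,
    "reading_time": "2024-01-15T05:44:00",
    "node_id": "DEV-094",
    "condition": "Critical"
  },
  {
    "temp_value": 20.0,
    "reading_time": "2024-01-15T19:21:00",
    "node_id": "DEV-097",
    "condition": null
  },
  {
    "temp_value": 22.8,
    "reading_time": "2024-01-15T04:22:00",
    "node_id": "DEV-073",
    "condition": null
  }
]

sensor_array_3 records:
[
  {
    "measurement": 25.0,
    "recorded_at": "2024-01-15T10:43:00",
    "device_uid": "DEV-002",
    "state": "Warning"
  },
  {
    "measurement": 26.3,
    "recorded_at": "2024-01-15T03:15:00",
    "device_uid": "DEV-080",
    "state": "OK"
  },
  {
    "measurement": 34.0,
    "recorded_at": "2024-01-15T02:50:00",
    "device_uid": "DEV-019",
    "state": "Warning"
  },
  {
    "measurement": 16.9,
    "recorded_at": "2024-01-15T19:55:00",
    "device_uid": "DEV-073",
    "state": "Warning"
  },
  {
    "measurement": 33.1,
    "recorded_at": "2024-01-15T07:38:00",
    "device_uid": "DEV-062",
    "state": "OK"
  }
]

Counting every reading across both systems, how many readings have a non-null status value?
7

Schema mapping: "condition" (sensor_array_2) = "state" (sensor_array_3) = status

Non-null in sensor_array_2: 2
Non-null in sensor_array_3: 5

Total non-null: 2 + 5 = 7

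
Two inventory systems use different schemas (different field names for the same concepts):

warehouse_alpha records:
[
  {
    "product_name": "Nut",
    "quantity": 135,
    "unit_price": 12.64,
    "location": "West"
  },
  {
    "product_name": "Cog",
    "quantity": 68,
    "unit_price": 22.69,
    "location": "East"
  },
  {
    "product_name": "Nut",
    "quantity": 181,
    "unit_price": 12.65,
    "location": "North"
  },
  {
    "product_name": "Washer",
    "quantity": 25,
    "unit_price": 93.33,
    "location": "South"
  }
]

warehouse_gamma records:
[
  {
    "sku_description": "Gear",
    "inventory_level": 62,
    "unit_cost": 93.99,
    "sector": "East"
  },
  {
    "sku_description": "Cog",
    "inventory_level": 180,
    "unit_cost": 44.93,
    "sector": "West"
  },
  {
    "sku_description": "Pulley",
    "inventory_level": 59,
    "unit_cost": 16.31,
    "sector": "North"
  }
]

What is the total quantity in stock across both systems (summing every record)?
710

To reconcile these schemas, identify the field holding the quantity in stock in each system:
1. In warehouse_alpha it is "quantity"
2. In warehouse_gamma it is "inventory_level"

From warehouse_alpha: 135 + 68 + 181 + 25 = 409
From warehouse_gamma: 62 + 180 + 59 = 301

Total: 409 + 301 = 710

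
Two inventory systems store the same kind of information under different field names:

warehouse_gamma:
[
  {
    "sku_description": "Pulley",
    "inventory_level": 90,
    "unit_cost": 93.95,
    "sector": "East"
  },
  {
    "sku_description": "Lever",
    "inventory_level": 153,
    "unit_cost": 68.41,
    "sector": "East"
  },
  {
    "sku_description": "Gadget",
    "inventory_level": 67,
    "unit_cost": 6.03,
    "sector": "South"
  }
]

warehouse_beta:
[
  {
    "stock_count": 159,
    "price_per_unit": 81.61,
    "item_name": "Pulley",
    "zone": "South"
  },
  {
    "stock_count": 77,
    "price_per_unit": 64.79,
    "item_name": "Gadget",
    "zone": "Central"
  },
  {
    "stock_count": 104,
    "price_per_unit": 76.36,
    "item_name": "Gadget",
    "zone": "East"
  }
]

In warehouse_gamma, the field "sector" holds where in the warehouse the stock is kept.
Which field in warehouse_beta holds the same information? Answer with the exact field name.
zone

In warehouse_gamma, "sector" holds where in the warehouse the stock is kept.
The fields in warehouse_beta are: "stock_count", "price_per_unit", "item_name", "zone".
"zone" is the match: the name refers to the same concept and its values are area labels (e.g. 'Central', 'East').
The other fields ("stock_count", "price_per_unit", "item_name") hold different kinds of data.

So "sector" in warehouse_gamma corresponds to "zone" in warehouse_beta.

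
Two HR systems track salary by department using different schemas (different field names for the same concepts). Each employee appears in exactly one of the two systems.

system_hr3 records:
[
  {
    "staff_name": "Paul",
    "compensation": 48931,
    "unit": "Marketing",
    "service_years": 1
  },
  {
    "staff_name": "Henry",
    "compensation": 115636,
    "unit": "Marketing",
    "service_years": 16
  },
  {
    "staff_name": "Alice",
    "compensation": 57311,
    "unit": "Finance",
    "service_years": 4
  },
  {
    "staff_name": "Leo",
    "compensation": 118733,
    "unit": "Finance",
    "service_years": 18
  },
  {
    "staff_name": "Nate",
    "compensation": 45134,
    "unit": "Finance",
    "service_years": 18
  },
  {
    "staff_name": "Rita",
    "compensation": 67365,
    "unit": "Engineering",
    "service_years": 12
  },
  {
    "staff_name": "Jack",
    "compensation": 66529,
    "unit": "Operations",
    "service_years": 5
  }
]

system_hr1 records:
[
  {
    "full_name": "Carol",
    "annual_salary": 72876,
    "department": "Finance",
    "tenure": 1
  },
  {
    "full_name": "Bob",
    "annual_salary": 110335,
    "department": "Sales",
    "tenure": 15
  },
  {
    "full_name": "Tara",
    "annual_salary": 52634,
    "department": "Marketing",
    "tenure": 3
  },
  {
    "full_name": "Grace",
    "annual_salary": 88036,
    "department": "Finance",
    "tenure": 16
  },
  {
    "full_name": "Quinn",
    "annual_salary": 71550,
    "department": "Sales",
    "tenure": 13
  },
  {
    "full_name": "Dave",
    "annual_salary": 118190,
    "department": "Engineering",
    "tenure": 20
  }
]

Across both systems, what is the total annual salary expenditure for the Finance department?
382090

Schema mappings:
- "unit" (system_hr3) = "department" (system_hr1) = department
- "compensation" (system_hr3) = "annual_salary" (system_hr1) = salary

Finance salaries from system_hr3: 221178
Finance salaries from system_hr1: 160912

Total: 221178 + 160912 = 382090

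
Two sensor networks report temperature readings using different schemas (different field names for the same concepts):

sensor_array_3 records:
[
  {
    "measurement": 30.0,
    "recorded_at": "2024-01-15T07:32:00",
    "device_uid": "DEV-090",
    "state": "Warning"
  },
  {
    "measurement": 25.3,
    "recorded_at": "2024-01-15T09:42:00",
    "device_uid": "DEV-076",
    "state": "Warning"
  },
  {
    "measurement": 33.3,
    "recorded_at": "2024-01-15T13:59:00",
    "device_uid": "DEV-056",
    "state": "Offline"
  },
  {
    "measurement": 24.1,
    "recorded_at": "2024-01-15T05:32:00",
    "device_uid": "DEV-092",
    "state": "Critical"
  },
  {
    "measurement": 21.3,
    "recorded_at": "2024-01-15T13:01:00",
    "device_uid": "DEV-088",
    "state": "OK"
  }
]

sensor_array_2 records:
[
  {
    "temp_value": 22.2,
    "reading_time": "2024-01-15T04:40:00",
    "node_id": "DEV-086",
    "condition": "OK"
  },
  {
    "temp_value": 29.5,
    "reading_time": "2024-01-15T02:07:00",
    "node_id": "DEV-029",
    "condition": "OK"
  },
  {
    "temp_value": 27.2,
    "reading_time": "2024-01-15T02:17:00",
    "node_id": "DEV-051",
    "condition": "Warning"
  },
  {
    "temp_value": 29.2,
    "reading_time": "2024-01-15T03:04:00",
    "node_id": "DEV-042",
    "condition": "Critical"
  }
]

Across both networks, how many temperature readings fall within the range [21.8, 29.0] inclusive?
4

Schema mapping: "measurement" (sensor_array_3) = "temp_value" (sensor_array_2) = temperature

Readings in [21.8, 29.0] from sensor_array_3: 2
Readings in [21.8, 29.0] from sensor_array_2: 2

Total count: 2 + 2 = 4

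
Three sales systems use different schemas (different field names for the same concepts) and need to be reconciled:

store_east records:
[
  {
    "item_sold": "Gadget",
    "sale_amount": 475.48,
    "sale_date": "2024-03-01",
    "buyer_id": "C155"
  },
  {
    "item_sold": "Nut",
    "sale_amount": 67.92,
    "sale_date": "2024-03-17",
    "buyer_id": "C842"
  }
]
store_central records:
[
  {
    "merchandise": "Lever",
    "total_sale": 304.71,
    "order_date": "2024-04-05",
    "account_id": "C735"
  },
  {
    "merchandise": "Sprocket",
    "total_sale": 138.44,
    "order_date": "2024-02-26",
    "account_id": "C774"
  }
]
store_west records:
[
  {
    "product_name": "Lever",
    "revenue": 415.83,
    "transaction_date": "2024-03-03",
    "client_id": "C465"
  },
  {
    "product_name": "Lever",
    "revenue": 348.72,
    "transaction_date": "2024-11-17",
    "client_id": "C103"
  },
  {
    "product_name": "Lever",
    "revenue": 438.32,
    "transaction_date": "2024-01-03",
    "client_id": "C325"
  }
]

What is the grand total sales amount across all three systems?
2189.42

Schema reconciliation - all amount fields map to sale amount:

store_east (sale_amount): 543.4
store_central (total_sale): 443.15
store_west (revenue): 1202.87

Grand total: 2189.42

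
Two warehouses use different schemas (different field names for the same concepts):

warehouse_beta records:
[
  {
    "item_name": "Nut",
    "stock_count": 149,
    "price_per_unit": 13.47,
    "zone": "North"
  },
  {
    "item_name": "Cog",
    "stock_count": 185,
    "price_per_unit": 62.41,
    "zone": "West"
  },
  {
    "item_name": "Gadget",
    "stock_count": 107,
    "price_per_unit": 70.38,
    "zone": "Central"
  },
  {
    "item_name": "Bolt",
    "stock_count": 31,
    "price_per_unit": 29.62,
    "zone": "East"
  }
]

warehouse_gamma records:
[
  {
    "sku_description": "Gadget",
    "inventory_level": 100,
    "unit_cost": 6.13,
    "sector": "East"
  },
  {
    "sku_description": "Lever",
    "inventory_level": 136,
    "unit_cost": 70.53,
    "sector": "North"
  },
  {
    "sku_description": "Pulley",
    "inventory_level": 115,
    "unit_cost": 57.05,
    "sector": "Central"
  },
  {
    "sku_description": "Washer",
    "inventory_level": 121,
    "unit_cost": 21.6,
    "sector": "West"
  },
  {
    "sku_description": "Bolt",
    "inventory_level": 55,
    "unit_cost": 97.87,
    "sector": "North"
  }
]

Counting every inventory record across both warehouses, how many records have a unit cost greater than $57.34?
4

Schema mapping: "price_per_unit" (warehouse_beta) = "unit_cost" (warehouse_gamma) = unit cost

Records > $57.34 in warehouse_beta: 2
Records > $57.34 in warehouse_gamma: 2

Total count: 2 + 2 = 4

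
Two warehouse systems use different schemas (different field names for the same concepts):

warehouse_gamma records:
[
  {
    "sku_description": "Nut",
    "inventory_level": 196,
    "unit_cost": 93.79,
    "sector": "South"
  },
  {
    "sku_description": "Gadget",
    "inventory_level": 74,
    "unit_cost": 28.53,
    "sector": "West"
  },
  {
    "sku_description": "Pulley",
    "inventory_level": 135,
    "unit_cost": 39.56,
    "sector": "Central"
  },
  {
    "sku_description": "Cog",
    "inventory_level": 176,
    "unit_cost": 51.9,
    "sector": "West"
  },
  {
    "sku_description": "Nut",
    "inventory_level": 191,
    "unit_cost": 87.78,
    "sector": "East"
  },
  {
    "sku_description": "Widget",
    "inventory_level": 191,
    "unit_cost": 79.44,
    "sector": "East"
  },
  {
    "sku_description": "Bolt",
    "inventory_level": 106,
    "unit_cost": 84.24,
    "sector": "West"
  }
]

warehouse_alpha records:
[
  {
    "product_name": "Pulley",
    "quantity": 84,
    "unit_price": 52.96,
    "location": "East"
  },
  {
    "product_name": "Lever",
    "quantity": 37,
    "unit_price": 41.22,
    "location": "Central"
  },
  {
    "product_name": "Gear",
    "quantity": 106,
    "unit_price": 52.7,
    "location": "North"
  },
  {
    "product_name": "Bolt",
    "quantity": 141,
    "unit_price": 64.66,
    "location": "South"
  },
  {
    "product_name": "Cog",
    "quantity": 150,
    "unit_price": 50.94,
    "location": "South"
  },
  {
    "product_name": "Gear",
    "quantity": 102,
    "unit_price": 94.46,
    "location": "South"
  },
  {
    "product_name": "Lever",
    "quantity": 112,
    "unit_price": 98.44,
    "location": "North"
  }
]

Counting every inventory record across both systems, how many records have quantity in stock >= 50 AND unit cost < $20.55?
0

Schema mappings:
- "inventory_level" (warehouse_gamma) = "quantity" (warehouse_alpha) = quantity
- "unit_cost" (warehouse_gamma) = "unit_price" (warehouse_alpha) = unit cost

Records meeting both conditions in warehouse_gamma: 0
Records meeting both conditions in warehouse_alpha: 0

Total: 0 + 0 = 0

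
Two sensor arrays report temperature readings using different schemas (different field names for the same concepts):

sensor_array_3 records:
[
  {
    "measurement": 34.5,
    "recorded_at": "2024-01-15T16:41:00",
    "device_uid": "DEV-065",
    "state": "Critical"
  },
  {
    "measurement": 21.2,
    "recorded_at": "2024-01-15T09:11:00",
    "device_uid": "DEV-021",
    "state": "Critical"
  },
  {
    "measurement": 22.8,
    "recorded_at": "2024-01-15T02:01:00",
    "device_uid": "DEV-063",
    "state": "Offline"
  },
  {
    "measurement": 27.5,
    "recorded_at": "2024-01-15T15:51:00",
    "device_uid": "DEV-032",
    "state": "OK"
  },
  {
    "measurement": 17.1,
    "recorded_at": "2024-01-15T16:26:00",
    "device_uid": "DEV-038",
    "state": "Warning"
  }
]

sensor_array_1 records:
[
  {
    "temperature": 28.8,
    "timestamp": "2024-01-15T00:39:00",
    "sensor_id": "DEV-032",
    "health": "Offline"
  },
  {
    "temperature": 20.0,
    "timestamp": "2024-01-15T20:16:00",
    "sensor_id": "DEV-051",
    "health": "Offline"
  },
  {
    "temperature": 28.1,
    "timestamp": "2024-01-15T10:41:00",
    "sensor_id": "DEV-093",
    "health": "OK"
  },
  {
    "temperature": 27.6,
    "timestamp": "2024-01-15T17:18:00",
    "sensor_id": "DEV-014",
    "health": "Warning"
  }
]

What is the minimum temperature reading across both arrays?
17.1

Schema mapping: "measurement" (sensor_array_3) = "temperature" (sensor_array_1) = temperature reading

Minimum in sensor_array_3: 17.1
Minimum in sensor_array_1: 20.0

Overall minimum: min(17.1, 20.0) = 17.1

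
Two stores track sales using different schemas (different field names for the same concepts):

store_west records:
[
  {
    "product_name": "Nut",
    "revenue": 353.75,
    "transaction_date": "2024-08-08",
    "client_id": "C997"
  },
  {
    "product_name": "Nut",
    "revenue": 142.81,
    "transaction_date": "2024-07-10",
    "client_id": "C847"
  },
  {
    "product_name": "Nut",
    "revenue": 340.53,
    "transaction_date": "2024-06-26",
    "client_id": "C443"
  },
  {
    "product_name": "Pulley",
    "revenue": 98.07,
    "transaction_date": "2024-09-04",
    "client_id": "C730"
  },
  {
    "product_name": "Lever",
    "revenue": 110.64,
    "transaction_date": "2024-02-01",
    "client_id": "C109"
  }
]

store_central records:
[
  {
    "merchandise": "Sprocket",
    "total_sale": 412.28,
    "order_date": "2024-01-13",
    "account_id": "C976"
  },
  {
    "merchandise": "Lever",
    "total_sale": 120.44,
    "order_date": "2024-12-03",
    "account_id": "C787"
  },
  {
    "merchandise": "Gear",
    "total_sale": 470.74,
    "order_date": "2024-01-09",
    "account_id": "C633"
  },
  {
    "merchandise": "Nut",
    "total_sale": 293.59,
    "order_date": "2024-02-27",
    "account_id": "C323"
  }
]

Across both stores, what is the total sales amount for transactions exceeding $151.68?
1870.89

Schema mapping: "revenue" (store_west) = "total_sale" (store_central) = sale amount

Sum of sales > $151.68 in store_west: 694.28
Sum of sales > $151.68 in store_central: 1176.61

Total: 694.28 + 1176.61 = 1870.89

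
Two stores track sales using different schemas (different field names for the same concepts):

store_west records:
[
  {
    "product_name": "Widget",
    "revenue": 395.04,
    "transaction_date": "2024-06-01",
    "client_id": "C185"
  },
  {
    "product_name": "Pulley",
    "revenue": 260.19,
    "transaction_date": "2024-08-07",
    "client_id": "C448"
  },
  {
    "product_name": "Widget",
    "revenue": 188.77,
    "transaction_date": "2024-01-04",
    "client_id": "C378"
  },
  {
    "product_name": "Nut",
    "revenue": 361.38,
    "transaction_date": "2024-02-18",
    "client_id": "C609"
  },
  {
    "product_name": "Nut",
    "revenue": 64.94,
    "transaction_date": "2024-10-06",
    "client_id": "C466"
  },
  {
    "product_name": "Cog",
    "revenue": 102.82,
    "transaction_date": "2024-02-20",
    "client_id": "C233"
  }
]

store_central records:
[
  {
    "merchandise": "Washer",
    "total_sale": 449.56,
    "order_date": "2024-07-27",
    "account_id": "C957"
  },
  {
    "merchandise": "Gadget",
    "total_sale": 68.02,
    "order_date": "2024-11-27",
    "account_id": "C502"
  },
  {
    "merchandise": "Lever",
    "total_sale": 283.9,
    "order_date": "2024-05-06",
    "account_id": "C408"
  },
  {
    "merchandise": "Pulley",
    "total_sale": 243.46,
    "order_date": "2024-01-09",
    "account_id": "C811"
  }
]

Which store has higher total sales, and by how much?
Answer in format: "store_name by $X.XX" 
store_west by $328.20

Schema mapping: "revenue" (store_west) = "total_sale" (store_central) = sale amount

Total for store_west: 1373.14
Total for store_central: 1044.94

Difference: |1373.14 - 1044.94| = 328.20
store_west has higher sales by $328.20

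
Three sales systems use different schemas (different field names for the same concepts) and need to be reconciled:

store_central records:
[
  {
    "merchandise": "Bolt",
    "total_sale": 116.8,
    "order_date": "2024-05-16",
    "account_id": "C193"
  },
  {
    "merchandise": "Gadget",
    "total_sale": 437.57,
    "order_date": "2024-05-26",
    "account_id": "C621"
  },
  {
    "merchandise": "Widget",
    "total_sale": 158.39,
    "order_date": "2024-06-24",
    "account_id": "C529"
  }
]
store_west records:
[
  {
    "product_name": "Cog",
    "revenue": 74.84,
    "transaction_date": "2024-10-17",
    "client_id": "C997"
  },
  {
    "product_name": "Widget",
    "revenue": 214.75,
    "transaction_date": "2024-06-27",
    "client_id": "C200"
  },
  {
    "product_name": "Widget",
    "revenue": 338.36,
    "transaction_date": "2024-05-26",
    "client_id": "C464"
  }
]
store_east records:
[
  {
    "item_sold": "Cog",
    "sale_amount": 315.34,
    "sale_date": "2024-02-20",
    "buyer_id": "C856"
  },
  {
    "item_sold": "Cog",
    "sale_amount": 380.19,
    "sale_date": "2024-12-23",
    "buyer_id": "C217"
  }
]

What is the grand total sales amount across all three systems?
2036.24

Schema reconciliation - all amount fields map to sale amount:

store_central (total_sale): 712.76
store_west (revenue): 627.95
store_east (sale_amount): 695.53

Grand total: 2036.24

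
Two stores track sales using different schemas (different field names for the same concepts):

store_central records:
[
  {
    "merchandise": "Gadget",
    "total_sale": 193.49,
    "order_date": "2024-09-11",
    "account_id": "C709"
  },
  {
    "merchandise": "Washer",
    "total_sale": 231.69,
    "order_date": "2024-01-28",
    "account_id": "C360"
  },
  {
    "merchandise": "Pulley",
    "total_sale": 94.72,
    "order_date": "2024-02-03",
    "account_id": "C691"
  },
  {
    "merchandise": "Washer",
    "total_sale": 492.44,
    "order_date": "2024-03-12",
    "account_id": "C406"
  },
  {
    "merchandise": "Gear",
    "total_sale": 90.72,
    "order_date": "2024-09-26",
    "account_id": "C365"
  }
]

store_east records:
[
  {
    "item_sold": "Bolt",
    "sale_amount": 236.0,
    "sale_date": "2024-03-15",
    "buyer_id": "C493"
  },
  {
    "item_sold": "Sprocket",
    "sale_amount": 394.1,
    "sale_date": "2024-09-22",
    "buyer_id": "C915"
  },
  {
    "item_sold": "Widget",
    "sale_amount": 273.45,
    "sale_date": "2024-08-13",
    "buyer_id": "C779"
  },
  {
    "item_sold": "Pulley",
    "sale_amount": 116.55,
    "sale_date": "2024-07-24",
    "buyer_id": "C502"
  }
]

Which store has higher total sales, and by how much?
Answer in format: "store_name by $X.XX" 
store_central by $82.96

Schema mapping: "total_sale" (store_central) = "sale_amount" (store_east) = sale amount

Total for store_central: 1103.06
Total for store_east: 1020.10

Difference: |1103.06 - 1020.10| = 82.96
store_central has higher sales by $82.96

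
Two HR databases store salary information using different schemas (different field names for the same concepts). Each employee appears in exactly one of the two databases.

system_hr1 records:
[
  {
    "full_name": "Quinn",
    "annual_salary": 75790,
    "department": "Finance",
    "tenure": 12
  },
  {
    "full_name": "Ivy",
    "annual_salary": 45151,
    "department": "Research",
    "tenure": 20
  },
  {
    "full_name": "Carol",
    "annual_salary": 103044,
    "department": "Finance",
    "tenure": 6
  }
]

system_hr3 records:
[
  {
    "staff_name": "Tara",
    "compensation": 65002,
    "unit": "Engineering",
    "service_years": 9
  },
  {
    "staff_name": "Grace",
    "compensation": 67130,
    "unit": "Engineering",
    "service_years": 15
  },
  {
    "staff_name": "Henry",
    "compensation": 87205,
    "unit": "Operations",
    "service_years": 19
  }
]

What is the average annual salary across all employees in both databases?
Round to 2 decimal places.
73887.00

Schema mapping: "annual_salary" (system_hr1) = "compensation" (system_hr3) = annual salary

All salaries: [75790, 45151, 103044, 65002, 67130, 87205]
Sum: 443322
Count: 6
Average: 443322 / 6 = 73887.00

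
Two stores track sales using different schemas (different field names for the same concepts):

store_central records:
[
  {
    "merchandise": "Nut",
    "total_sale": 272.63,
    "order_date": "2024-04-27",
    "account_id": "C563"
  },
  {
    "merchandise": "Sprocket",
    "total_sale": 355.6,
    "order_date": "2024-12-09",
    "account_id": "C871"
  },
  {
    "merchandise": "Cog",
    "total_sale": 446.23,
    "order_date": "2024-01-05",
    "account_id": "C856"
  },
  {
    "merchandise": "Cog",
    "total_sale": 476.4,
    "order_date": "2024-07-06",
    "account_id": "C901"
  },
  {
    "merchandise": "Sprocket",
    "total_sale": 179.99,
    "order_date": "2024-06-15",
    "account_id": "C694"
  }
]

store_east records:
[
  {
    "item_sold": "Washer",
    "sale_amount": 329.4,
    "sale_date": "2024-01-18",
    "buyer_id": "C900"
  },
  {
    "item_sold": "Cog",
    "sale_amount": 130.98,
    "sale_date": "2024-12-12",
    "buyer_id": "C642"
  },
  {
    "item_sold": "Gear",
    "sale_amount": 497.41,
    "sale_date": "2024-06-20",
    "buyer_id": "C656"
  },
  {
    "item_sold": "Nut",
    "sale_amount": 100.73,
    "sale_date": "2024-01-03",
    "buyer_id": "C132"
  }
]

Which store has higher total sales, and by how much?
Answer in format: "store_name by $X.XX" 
store_central by $672.33

Schema mapping: "total_sale" (store_central) = "sale_amount" (store_east) = sale amount

Total for store_central: 1730.85
Total for store_east: 1058.52

Difference: |1730.85 - 1058.52| = 672.33
store_central has higher sales by $672.33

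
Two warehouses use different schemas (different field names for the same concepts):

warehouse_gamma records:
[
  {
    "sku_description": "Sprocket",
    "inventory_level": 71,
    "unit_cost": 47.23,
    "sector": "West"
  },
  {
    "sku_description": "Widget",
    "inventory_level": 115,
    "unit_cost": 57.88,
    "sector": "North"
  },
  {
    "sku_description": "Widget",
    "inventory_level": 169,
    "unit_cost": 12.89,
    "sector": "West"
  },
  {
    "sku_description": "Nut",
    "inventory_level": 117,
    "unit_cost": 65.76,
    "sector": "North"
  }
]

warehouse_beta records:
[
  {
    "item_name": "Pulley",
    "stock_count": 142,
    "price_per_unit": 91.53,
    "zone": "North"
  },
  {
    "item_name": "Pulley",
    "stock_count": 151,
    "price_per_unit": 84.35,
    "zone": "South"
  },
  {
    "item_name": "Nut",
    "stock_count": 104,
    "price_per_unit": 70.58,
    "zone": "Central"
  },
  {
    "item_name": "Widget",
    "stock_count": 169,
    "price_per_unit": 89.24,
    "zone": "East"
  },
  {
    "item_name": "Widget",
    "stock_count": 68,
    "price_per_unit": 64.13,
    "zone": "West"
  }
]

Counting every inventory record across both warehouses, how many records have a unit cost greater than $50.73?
7

Schema mapping: "unit_cost" (warehouse_gamma) = "price_per_unit" (warehouse_beta) = unit cost

Records > $50.73 in warehouse_gamma: 2
Records > $50.73 in warehouse_beta: 5

Total count: 2 + 5 = 7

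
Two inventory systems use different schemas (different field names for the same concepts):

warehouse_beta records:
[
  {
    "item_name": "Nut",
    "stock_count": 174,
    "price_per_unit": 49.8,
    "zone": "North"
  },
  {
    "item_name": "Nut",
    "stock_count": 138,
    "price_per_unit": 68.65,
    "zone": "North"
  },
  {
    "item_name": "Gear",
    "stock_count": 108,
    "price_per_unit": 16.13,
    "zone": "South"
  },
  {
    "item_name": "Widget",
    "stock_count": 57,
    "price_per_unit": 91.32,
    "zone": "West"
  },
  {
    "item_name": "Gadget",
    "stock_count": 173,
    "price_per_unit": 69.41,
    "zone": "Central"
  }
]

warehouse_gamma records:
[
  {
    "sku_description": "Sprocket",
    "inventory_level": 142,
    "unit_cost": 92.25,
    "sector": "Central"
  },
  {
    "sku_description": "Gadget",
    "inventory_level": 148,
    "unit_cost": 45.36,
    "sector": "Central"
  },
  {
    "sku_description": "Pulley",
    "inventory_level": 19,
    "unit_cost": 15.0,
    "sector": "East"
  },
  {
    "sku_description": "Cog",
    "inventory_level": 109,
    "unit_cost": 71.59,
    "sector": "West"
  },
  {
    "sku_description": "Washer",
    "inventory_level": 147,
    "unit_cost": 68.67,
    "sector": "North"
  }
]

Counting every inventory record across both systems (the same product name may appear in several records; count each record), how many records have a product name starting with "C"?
1

Schema mapping: "item_name" (warehouse_beta) = "sku_description" (warehouse_gamma) = product name

Records with product name starting with "C" in warehouse_beta: 0
Records with product name starting with "C" in warehouse_gamma: 1

Total: 0 + 1 = 1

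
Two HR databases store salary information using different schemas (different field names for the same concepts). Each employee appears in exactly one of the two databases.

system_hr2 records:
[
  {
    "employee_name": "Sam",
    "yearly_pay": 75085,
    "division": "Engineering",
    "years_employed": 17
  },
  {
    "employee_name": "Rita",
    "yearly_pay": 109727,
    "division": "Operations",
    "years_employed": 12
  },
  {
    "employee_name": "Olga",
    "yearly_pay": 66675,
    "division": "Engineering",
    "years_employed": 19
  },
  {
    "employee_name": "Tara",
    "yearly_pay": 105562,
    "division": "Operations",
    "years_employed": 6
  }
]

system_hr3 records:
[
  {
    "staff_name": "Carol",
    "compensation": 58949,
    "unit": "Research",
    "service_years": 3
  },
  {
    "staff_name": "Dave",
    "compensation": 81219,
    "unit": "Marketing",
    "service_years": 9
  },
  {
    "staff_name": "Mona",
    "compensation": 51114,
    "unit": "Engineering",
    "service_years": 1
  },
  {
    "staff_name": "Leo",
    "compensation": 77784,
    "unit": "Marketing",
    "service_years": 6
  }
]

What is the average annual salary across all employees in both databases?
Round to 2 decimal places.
78264.38

Schema mapping: "yearly_pay" (system_hr2) = "compensation" (system_hr3) = annual salary

All salaries: [75085, 109727, 66675, 105562, 58949, 81219, 51114, 77784]
Sum: 626115
Count: 8
Average: 626115 / 8 = 78264.38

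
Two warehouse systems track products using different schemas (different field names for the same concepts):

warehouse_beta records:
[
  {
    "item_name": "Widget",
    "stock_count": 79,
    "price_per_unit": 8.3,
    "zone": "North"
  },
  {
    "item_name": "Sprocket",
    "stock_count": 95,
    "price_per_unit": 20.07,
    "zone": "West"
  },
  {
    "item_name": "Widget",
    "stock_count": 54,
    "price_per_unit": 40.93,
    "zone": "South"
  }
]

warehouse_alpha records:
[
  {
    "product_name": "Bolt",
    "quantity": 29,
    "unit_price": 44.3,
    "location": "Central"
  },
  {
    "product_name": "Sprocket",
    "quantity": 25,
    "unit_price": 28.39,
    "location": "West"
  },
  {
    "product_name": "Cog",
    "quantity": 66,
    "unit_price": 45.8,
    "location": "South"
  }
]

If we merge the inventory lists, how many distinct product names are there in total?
4

Schema mapping: "item_name" (warehouse_beta) = "product_name" (warehouse_alpha) = product name

Products in warehouse_beta: ['Sprocket', 'Widget']
Products in warehouse_alpha: ['Bolt', 'Cog', 'Sprocket']

Union (unique products): ['Bolt', 'Cog', 'Sprocket', 'Widget']
Count: 4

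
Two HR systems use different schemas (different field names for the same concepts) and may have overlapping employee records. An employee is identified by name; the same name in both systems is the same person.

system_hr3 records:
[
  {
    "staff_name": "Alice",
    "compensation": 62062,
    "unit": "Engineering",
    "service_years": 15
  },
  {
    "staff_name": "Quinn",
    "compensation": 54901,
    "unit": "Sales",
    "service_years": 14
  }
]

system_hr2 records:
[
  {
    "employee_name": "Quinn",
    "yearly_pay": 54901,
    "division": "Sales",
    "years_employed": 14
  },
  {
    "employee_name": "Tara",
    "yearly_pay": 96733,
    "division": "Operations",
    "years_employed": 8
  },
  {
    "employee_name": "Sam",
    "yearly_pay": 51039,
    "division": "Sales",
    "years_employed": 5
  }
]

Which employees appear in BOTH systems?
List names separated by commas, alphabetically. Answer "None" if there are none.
Quinn

Schema mapping: "staff_name" (system_hr3) = "employee_name" (system_hr2) = employee name

Names in system_hr3: ['Alice', 'Quinn']
Names in system_hr2: ['Quinn', 'Sam', 'Tara']

Intersection: ['Quinn']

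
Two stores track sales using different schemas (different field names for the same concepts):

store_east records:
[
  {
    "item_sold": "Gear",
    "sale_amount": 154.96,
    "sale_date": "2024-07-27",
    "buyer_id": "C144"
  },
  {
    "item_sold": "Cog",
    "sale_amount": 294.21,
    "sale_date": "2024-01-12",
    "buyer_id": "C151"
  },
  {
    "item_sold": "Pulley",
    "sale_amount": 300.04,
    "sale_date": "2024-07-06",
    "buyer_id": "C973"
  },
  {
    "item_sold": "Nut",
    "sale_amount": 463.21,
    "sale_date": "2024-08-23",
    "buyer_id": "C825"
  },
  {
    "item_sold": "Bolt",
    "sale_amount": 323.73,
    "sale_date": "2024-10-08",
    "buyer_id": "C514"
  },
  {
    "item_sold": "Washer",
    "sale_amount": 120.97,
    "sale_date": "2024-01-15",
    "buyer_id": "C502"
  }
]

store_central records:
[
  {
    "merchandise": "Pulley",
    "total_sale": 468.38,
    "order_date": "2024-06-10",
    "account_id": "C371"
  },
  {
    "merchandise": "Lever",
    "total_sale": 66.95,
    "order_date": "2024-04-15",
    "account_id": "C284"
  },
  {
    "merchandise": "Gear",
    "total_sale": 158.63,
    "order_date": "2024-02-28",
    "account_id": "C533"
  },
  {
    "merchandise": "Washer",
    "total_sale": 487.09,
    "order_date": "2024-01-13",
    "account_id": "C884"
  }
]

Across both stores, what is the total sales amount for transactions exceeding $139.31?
2650.25

Schema mapping: "sale_amount" (store_east) = "total_sale" (store_central) = sale amount

Sum of sales > $139.31 in store_east: 1536.15
Sum of sales > $139.31 in store_central: 1114.1

Total: 1536.15 + 1114.1 = 2650.25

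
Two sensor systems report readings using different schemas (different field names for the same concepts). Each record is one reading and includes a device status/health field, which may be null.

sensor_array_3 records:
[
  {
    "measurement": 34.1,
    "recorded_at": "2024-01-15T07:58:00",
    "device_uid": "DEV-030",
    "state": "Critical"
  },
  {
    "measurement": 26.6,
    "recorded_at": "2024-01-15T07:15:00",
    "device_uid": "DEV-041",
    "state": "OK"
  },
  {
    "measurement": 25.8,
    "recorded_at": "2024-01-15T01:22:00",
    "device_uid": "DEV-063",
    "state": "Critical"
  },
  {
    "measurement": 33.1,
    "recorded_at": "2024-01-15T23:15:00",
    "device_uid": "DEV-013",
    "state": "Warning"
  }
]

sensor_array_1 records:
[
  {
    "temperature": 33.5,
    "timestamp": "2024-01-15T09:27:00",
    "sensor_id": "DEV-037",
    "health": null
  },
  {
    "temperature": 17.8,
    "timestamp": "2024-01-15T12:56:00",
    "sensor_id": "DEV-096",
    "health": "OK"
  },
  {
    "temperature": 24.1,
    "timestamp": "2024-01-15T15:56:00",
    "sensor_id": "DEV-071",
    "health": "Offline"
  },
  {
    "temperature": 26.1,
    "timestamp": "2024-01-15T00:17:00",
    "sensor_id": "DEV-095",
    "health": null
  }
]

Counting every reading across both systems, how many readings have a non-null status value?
6

Schema mapping: "state" (sensor_array_3) = "health" (sensor_array_1) = status

Non-null in sensor_array_3: 4
Non-null in sensor_array_1: 2

Total non-null: 4 + 2 = 6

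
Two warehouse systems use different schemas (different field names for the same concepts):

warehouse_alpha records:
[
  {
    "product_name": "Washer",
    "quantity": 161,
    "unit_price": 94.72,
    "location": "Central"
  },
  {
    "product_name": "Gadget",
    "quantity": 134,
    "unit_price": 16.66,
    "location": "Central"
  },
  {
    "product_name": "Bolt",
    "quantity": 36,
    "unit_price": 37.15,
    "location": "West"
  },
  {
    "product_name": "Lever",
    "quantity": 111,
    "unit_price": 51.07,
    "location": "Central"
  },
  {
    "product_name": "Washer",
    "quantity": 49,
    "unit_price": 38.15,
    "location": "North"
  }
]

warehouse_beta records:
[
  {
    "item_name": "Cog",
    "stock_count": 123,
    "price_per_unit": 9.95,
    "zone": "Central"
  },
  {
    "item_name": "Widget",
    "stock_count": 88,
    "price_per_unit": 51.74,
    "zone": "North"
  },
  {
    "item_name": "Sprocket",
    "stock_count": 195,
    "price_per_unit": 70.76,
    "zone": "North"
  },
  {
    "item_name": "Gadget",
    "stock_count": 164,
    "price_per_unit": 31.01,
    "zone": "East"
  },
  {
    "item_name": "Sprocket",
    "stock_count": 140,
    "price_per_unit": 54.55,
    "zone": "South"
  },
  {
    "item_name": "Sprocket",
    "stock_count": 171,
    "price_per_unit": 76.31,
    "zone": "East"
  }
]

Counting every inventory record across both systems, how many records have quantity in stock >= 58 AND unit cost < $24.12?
2

Schema mappings:
- "quantity" (warehouse_alpha) = "stock_count" (warehouse_beta) = quantity
- "unit_price" (warehouse_alpha) = "price_per_unit" (warehouse_beta) = unit cost

Records meeting both conditions in warehouse_alpha: 1
Records meeting both conditions in warehouse_beta: 1

Total: 1 + 1 = 2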